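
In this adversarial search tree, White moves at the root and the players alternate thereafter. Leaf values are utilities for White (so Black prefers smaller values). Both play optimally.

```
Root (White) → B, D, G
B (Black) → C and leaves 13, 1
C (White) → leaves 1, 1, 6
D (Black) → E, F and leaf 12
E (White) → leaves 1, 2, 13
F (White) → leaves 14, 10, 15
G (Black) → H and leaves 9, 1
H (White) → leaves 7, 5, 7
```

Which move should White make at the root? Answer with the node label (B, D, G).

D

C (White): max(1, 1, 6) = 6
B (Black): min(6, 13, 1) = 1
E (White): max(1, 2, 13) = 13
F (White): max(14, 10, 15) = 15
D (Black): min(13, 15, 12) = 12
H (White): max(7, 5, 7) = 7
G (Black): min(7, 9, 1) = 1
Root (White): max(1, 12, 1) = 12
White picks the child with the highest value: D (value 12).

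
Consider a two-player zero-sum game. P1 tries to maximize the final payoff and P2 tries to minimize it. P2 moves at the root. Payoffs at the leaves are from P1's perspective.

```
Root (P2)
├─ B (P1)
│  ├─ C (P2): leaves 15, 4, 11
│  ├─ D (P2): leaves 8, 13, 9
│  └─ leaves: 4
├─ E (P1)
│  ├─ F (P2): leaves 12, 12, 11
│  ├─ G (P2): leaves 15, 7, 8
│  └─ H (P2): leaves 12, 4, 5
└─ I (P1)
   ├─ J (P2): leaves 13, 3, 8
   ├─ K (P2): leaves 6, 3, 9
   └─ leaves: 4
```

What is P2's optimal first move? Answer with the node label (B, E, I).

I

C (P2): min(15, 4, 11) = 4
D (P2): min(8, 13, 9) = 8
B (P1): max(4, 8, 4) = 8
F (P2): min(12, 12, 11) = 11
G (P2): min(15, 7, 8) = 7
H (P2): min(12, 4, 5) = 4
E (P1): max(11, 7, 4) = 11
J (P2): min(13, 3, 8) = 3
K (P2): min(6, 3, 9) = 3
I (P1): max(3, 3, 4) = 4
Root (P2): min(8, 11, 4) = 4
P2 picks the child with the lowest value: I (value 4).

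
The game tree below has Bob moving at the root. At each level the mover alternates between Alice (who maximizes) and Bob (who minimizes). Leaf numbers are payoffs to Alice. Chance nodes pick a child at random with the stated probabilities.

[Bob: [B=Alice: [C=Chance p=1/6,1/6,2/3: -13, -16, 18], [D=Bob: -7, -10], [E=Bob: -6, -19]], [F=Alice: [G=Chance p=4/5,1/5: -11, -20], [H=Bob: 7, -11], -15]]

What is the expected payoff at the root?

C (Chance): 1/6·-13 + 1/6·-16 + 2/3·18 = 7.17
D (Bob): min(-7, -10) = -10
E (Bob): min(-6, -19) = -19
B (Alice): max(7.17, -10, -19) = 7.17
G (Chance): 4/5·-11 + 1/5·-20 = -12.8
H (Bob): min(7, -11) = -11
F (Alice): max(-12.8, -11, -15) = -11
Root (Bob): min(7.17, -11) = -11

-11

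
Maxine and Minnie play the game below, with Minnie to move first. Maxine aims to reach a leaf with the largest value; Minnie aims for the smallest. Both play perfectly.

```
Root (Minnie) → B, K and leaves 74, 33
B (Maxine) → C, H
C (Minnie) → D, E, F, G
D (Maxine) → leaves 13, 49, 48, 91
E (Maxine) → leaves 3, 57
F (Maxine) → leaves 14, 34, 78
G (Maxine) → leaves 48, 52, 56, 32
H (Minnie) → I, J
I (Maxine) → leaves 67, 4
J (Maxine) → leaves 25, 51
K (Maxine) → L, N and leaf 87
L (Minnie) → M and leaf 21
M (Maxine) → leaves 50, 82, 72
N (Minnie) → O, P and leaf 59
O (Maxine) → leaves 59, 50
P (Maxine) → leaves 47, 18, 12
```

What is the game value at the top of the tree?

D (Maxine): max(13, 49, 48, 91) = 91
E (Maxine): max(3, 57) = 57
F (Maxine): max(14, 34, 78) = 78
G (Maxine): max(48, 52, 56, 32) = 56
C (Minnie): min(91, 57, 78, 56) = 56
I (Maxine): max(67, 4) = 67
J (Maxine): max(25, 51) = 51
H (Minnie): min(67, 51) = 51
B (Maxine): max(56, 51) = 56
M (Maxine): max(50, 82, 72) = 82
L (Minnie): min(82, 21) = 21
O (Maxine): max(59, 50) = 59
P (Maxine): max(47, 18, 12) = 47
N (Minnie): min(59, 47, 59) = 47
K (Maxine): max(21, 47, 87) = 87
Root (Minnie): min(56, 87, 74, 33) = 33

33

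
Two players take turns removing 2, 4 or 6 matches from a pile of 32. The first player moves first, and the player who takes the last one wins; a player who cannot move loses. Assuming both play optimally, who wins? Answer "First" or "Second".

Compute winning (W) and losing (L) positions by backward induction:
i:   0  1  2  3  4  5  6  7  8  9 10 11 12 13 14 15 16 17 18 19 20 21 22 23 24 25 26 27 28 29 30 31 32
     L  L  W  W  W  W  W  W  L  L  W  W  W  W  W  W  L  L  W  W  W  W  W  W  L  L  W  W  W  W  W  W  L
Position 32 is L, so the second player wins.

Second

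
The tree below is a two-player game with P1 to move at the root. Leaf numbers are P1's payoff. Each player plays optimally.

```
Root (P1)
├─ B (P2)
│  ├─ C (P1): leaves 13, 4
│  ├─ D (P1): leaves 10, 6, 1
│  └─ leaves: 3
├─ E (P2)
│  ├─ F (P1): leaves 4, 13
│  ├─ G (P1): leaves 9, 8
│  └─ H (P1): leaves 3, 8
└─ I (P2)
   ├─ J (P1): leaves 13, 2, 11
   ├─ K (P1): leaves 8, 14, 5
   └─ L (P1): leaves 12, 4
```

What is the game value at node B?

C: max(13, 4) = 13
D: max(10, 6, 1) = 10
B: min(13, 10, 3) = 3

3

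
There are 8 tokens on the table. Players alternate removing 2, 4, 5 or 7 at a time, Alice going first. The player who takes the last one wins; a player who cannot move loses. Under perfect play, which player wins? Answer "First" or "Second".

Mark each pile size as W (mover wins) or L (mover loses):
i:   0  1  2  3  4  5  6  7  8
     L  L  W  W  W  W  W  W  W
Position 8 is W, so the first player wins.

First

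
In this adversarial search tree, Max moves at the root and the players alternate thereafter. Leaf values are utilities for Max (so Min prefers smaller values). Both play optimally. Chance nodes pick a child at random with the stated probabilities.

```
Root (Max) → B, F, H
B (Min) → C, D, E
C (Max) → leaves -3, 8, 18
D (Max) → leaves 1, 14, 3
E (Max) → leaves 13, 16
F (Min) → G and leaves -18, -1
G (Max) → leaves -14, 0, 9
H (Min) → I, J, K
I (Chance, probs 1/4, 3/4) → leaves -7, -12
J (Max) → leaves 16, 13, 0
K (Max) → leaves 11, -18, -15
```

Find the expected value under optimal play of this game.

C (Max): max(-3, 8, 18) = 18
D (Max): max(1, 14, 3) = 14
E (Max): max(13, 16) = 16
B (Min): min(18, 14, 16) = 14
G (Max): max(-14, 0, 9) = 9
F (Min): min(9, -18, -1) = -18
I (Chance): 1/4·-7 + 3/4·-12 = -10.75
J (Max): max(16, 13, 0) = 16
K (Max): max(11, -18, -15) = 11
H (Min): min(-10.75, 16, 11) = -10.75
Root (Max): max(14, -18, -10.75) = 14

14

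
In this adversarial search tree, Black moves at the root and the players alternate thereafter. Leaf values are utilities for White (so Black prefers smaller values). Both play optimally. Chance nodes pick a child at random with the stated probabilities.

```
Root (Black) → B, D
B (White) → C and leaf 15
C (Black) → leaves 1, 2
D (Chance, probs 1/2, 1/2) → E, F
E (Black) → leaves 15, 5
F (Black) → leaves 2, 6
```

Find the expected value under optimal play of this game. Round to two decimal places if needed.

C (Black): min(1, 2) = 1
B (White): max(1, 15) = 15
E (Black): min(15, 5) = 5
F (Black): min(2, 6) = 2
D (Chance): 1/2·5 + 1/2·2 = 3.5
Root (Black): min(15, 3.5) = 3.5

3.5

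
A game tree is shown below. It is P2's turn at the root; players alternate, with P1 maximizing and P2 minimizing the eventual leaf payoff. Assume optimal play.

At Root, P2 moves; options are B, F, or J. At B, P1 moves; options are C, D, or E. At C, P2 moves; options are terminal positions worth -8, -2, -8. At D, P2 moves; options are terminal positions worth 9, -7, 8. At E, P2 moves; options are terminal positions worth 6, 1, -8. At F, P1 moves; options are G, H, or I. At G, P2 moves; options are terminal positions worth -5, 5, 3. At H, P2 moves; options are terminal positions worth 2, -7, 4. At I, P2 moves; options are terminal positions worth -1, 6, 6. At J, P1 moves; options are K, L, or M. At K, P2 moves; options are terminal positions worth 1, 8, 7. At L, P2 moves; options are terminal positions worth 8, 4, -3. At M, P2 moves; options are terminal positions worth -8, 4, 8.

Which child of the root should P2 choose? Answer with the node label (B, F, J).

C (P2): min(-8, -2, -8) = -8
D (P2): min(9, -7, 8) = -7
E (P2): min(6, 1, -8) = -8
B (P1): max(-8, -7, -8) = -7
G (P2): min(-5, 5, 3) = -5
H (P2): min(2, -7, 4) = -7
I (P2): min(-1, 6, 6) = -1
F (P1): max(-5, -7, -1) = -1
K (P2): min(1, 8, 7) = 1
L (P2): min(8, 4, -3) = -3
M (P2): min(-8, 4, 8) = -8
J (P1): max(1, -3, -8) = 1
Root (P2): min(-7, -1, 1) = -7
P2 picks the child with the lowest value: B (value -7).

B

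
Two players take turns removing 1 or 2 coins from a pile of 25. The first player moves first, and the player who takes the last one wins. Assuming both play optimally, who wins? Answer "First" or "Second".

Positions where the player to move wins (W) vs loses (L):
i:   0  1  2  3  4  5  6  7  8  9 10 11 12 13 14 15 16 17 18 19 20 21 22 23 24 25
     L  W  W  L  W  W  L  W  W  L  W  W  L  W  W  L  W  W  L  W  W  L  W  W  L  W
Position 25 is W, so the first player wins.

First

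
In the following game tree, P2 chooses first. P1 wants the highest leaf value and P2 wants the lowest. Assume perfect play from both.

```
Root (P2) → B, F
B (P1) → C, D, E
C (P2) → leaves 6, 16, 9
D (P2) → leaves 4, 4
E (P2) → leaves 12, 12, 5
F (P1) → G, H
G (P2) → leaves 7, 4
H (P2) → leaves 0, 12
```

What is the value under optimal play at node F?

G: min(7, 4) = 4
H: min(0, 12) = 0
F: max(4, 0) = 4

4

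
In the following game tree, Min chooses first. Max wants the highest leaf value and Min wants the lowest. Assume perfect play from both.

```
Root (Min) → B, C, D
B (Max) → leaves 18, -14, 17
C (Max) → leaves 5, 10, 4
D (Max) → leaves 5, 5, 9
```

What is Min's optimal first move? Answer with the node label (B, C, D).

D

B (Max): max(18, -14, 17) = 18
C (Max): max(5, 10, 4) = 10
D (Max): max(5, 5, 9) = 9
Root (Min): min(18, 10, 9) = 9
Min picks the child with the lowest value: D (value 9).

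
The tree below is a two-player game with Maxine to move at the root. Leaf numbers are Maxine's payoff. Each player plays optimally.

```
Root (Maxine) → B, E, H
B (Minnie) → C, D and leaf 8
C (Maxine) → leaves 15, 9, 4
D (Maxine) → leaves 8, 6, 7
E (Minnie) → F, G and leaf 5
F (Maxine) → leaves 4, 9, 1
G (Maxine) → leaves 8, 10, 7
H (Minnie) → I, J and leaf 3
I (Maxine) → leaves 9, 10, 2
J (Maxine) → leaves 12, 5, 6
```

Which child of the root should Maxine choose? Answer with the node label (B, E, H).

C (Maxine): max(15, 9, 4) = 15
D (Maxine): max(8, 6, 7) = 8
B (Minnie): min(15, 8, 8) = 8
F (Maxine): max(4, 9, 1) = 9
G (Maxine): max(8, 10, 7) = 10
E (Minnie): min(9, 10, 5) = 5
I (Maxine): max(9, 10, 2) = 10
J (Maxine): max(12, 5, 6) = 12
H (Minnie): min(10, 12, 3) = 3
Root (Maxine): max(8, 5, 3) = 8
Maxine picks the child with the highest value: B (value 8).

B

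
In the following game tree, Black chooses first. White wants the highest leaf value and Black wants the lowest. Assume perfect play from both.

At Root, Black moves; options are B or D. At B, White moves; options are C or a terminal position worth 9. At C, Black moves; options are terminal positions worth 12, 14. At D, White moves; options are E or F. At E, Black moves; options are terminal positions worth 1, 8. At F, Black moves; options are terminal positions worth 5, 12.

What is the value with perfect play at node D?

E: min(1, 8) = 1
F: min(5, 12) = 5
D: max(1, 5) = 5

5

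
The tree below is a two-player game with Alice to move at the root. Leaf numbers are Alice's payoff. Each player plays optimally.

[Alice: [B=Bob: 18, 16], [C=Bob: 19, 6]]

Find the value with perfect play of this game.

16

B (Bob): min(18, 16) = 16
C (Bob): min(19, 6) = 6
Root (Alice): max(16, 6) = 16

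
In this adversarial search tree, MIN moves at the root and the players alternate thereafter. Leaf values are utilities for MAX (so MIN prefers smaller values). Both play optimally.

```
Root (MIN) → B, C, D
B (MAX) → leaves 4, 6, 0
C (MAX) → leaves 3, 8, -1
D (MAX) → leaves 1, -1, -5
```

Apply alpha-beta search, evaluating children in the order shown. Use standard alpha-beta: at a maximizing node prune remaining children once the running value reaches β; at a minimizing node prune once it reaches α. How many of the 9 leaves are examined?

B [α=-∞,β=+∞]: v=6
C [α=-∞,β=6]: v=8 after child 2 ≥ β → β-cutoff, skip 1
D [α=-∞,β=6]: v=1
Root [α=-∞,β=+∞]: v=1
Leaves evaluated: 8 of 9.

8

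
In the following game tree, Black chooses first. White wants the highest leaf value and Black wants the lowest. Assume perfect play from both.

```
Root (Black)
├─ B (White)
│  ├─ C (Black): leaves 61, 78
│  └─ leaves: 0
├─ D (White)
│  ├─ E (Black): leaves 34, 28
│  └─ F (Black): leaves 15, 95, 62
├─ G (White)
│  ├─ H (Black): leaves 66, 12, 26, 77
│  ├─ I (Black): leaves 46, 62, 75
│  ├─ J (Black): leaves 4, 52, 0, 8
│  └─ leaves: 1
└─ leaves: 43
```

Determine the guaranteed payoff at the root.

28

C (Black): min(61, 78) = 61
B (White): max(61, 0) = 61
E (Black): min(34, 28) = 28
F (Black): min(15, 95, 62) = 15
D (White): max(28, 15) = 28
H (Black): min(66, 12, 26, 77) = 12
I (Black): min(46, 62, 75) = 46
J (Black): min(4, 52, 0, 8) = 0
G (White): max(12, 46, 0, 1) = 46
Root (Black): min(61, 28, 46, 43) = 28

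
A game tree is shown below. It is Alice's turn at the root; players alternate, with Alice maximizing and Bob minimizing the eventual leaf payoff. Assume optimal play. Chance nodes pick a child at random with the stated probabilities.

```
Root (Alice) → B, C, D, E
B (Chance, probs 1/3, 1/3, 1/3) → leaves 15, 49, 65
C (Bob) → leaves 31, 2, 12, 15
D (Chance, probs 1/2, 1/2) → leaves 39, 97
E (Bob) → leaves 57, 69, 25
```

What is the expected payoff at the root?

68

B (Chance): 1/3·15 + 1/3·49 + 1/3·65 = 43
C (Bob): min(31, 2, 12, 15) = 2
D (Chance): 1/2·39 + 1/2·97 = 68
E (Bob): min(57, 69, 25) = 25
Root (Alice): max(43, 2, 68, 25) = 68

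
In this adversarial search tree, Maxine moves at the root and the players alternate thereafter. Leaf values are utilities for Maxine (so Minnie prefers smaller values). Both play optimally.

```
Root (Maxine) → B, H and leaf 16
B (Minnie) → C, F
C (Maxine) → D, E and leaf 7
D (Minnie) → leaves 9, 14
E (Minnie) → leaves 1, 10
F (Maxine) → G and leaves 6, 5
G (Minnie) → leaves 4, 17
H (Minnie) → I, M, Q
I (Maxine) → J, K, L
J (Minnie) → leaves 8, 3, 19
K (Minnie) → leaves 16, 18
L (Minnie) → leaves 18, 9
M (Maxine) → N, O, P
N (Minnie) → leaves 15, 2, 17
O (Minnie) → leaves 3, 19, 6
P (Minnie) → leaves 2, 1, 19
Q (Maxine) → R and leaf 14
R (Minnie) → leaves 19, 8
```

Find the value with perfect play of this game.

D (Minnie): min(9, 14) = 9
E (Minnie): min(1, 10) = 1
C (Maxine): max(9, 1, 7) = 9
G (Minnie): min(4, 17) = 4
F (Maxine): max(4, 6, 5) = 6
B (Minnie): min(9, 6) = 6
J (Minnie): min(8, 3, 19) = 3
K (Minnie): min(16, 18) = 16
L (Minnie): min(18, 9) = 9
I (Maxine): max(3, 16, 9) = 16
N (Minnie): min(15, 2, 17) = 2
O (Minnie): min(3, 19, 6) = 3
P (Minnie): min(2, 1, 19) = 1
M (Maxine): max(2, 3, 1) = 3
R (Minnie): min(19, 8) = 8
Q (Maxine): max(8, 14) = 14
H (Minnie): min(16, 3, 14) = 3
Root (Maxine): max(6, 3, 16) = 16

16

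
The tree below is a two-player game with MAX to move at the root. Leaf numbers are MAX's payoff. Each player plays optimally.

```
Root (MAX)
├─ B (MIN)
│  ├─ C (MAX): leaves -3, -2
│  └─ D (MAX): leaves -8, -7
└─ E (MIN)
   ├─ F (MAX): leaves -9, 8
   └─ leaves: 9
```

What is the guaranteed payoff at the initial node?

C (MAX): max(-3, -2) = -2
D (MAX): max(-8, -7) = -7
B (MIN): min(-2, -7) = -7
F (MAX): max(-9, 8) = 8
E (MIN): min(8, 9) = 8
Root (MAX): max(-7, 8) = 8

8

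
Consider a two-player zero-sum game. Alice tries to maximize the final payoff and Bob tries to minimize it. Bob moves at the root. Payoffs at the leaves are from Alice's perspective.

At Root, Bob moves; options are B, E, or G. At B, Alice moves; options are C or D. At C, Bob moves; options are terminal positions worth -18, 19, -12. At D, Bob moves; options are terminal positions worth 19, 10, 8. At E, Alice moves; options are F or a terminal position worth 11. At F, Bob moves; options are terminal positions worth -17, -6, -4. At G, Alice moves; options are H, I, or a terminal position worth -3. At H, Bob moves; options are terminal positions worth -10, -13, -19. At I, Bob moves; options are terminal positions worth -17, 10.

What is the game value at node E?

11

F: min(-17, -6, -4) = -17
E: max(-17, 11) = 11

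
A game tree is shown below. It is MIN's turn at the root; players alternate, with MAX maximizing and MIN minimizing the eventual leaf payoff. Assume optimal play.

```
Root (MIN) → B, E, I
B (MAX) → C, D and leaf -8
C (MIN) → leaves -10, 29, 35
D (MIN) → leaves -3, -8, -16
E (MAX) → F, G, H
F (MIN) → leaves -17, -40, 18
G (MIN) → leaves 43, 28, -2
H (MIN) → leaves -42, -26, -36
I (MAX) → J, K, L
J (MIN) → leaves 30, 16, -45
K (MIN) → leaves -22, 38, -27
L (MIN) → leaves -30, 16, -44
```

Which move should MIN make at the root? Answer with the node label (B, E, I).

C (MIN): min(-10, 29, 35) = -10
D (MIN): min(-3, -8, -16) = -16
B (MAX): max(-10, -16, -8) = -8
F (MIN): min(-17, -40, 18) = -40
G (MIN): min(43, 28, -2) = -2
H (MIN): min(-42, -26, -36) = -42
E (MAX): max(-40, -2, -42) = -2
J (MIN): min(30, 16, -45) = -45
K (MIN): min(-22, 38, -27) = -27
L (MIN): min(-30, 16, -44) = -44
I (MAX): max(-45, -27, -44) = -27
Root (MIN): min(-8, -2, -27) = -27
MIN picks the child with the lowest value: I (value -27).

I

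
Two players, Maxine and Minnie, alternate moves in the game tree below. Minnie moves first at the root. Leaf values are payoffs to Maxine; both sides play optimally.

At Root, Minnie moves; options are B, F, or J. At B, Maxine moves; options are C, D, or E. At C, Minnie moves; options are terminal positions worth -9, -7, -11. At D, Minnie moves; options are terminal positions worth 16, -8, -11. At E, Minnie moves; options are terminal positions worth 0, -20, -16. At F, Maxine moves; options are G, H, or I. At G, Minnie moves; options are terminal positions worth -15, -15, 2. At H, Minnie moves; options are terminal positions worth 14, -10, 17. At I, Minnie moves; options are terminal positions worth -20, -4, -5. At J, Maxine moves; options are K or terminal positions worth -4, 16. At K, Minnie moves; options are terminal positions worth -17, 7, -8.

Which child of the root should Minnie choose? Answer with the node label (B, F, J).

B

C (Minnie): min(-9, -7, -11) = -11
D (Minnie): min(16, -8, -11) = -11
E (Minnie): min(0, -20, -16) = -20
B (Maxine): max(-11, -11, -20) = -11
G (Minnie): min(-15, -15, 2) = -15
H (Minnie): min(14, -10, 17) = -10
I (Minnie): min(-20, -4, -5) = -20
F (Maxine): max(-15, -10, -20) = -10
K (Minnie): min(-17, 7, -8) = -17
J (Maxine): max(-17, -4, 16) = 16
Root (Minnie): min(-11, -10, 16) = -11
Minnie picks the child with the lowest value: B (value -11).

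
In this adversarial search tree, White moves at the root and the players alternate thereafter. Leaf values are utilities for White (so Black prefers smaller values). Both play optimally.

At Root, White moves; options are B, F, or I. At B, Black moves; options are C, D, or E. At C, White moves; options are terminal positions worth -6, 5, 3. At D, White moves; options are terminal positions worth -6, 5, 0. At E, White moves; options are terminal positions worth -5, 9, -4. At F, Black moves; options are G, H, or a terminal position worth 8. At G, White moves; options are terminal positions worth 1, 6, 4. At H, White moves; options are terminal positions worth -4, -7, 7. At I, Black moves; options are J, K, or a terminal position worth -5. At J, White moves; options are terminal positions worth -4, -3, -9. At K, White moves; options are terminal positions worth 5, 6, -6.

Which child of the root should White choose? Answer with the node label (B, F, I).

C (White): max(-6, 5, 3) = 5
D (White): max(-6, 5, 0) = 5
E (White): max(-5, 9, -4) = 9
B (Black): min(5, 5, 9) = 5
G (White): max(1, 6, 4) = 6
H (White): max(-4, -7, 7) = 7
F (Black): min(6, 7, 8) = 6
J (White): max(-4, -3, -9) = -3
K (White): max(5, 6, -6) = 6
I (Black): min(-3, 6, -5) = -5
Root (White): max(5, 6, -5) = 6
White picks the child with the highest value: F (value 6).

F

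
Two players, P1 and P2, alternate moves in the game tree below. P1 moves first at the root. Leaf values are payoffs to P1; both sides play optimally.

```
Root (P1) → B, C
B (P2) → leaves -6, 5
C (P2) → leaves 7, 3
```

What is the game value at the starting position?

B (P2): min(-6, 5) = -6
C (P2): min(7, 3) = 3
Root (P1): max(-6, 3) = 3

3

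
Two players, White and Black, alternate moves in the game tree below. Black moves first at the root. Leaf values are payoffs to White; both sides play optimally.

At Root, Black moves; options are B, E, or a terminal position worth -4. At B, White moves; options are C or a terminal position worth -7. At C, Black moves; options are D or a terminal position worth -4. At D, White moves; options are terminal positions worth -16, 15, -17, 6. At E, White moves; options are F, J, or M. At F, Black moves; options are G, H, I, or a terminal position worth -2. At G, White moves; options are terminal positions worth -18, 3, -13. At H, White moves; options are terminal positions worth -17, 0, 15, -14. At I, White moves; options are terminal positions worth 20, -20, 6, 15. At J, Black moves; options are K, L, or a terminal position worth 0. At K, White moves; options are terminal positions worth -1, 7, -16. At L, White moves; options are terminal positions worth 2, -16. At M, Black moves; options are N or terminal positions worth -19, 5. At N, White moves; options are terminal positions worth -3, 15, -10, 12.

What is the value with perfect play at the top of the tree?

D (White): max(-16, 15, -17, 6) = 15
C (Black): min(15, -4) = -4
B (White): max(-4, -7) = -4
G (White): max(-18, 3, -13) = 3
H (White): max(-17, 0, 15, -14) = 15
I (White): max(20, -20, 6, 15) = 20
F (Black): min(3, 15, 20, -2) = -2
K (White): max(-1, 7, -16) = 7
L (White): max(2, -16) = 2
J (Black): min(7, 2, 0) = 0
N (White): max(-3, 15, -10, 12) = 15
M (Black): min(15, -19, 5) = -19
E (White): max(-2, 0, -19) = 0
Root (Black): min(-4, 0, -4) = -4

-4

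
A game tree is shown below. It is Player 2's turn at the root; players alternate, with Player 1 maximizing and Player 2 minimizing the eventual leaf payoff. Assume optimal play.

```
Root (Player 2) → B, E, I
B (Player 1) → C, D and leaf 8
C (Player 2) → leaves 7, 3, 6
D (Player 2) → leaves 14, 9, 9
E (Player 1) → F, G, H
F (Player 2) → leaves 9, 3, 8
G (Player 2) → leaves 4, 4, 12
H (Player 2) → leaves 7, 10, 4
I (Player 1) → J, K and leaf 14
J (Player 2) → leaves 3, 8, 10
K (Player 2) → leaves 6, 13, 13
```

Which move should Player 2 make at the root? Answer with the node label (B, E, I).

E

C (Player 2): min(7, 3, 6) = 3
D (Player 2): min(14, 9, 9) = 9
B (Player 1): max(3, 9, 8) = 9
F (Player 2): min(9, 3, 8) = 3
G (Player 2): min(4, 4, 12) = 4
H (Player 2): min(7, 10, 4) = 4
E (Player 1): max(3, 4, 4) = 4
J (Player 2): min(3, 8, 10) = 3
K (Player 2): min(6, 13, 13) = 6
I (Player 1): max(3, 6, 14) = 14
Root (Player 2): min(9, 4, 14) = 4
Player 2 picks the child with the lowest value: E (value 4).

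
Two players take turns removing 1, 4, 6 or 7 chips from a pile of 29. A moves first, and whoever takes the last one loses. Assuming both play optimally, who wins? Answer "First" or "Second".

Second

Mark each pile size as W (mover wins) or L (mover loses):
i:   0  1  2  3  4  5  6  7  8  9 10 11 12 13 14 15 16 17 18 19 20 21 22 23 24 25 26 27 28 29
     W  L  W  L  W  W  L  W  W  W  W  L  W  W  L  W  L  W  W  L  W  W  W  W  L  W  W  L  W  L
Position 29 is L, so the second player wins.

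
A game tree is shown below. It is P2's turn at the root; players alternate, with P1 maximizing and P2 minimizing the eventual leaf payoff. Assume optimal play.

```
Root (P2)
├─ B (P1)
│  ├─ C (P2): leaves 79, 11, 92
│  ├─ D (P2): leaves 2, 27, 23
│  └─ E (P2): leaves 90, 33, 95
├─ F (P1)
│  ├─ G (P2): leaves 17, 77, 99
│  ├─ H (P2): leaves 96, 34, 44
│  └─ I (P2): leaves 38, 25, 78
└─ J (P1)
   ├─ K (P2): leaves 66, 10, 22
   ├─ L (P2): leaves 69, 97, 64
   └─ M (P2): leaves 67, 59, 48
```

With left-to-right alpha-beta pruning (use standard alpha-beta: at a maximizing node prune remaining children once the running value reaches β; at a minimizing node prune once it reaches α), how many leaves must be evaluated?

C [α=-∞,β=+∞]: v=11
D [α=11,β=+∞]: v=2 after child 1 ≤ α → α-cutoff, skip 2
E [α=11,β=+∞]: v=33
B [α=-∞,β=+∞]: v=33
G [α=-∞,β=33]: v=17
H [α=17,β=33]: v=34
F [α=-∞,β=33]: v=34 after child 2 ≥ β → β-cutoff, skip 1
K [α=-∞,β=33]: v=10
L [α=10,β=33]: v=64
J [α=-∞,β=33]: v=64 after child 2 ≥ β → β-cutoff, skip 1
Root [α=-∞,β=+∞]: v=33
Leaves evaluated: 19 of 27.

19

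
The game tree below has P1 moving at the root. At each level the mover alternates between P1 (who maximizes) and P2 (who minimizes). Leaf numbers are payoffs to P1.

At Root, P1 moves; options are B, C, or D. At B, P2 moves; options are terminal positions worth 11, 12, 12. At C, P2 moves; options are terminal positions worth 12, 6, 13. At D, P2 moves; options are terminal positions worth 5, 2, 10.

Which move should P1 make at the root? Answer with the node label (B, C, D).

B (P2): min(11, 12, 12) = 11
C (P2): min(12, 6, 13) = 6
D (P2): min(5, 2, 10) = 2
Root (P1): max(11, 6, 2) = 11
P1 picks the child with the highest value: B (value 11).

B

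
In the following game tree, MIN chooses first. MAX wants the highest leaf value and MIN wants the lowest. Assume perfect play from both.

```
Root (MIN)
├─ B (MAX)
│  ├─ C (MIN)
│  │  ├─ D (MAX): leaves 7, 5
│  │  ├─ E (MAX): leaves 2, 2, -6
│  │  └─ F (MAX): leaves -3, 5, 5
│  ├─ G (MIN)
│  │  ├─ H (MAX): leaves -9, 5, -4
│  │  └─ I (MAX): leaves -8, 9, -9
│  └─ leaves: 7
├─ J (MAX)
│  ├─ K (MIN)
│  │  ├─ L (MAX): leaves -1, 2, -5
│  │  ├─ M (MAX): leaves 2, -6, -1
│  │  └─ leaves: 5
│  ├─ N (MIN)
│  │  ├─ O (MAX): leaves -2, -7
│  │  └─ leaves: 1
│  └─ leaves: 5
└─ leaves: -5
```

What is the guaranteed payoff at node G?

5

H: max(-9, 5, -4) = 5
I: max(-8, 9, -9) = 9
G: min(5, 9) = 5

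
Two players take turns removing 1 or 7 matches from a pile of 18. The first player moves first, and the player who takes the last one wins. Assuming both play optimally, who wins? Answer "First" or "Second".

Second

Positions where the player to move wins (W) vs loses (L):
i:   0  1  2  3  4  5  6  7  8  9 10 11 12 13 14 15 16 17 18
     L  W  L  W  L  W  L  W  L  W  L  W  L  W  L  W  L  W  L
Position 18 is L, so the second player wins.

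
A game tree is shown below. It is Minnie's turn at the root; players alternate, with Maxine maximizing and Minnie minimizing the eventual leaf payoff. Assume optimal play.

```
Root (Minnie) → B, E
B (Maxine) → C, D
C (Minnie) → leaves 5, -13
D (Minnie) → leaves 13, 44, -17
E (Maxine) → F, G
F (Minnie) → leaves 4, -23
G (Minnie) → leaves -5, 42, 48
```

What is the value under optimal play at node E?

F: min(4, -23) = -23
G: min(-5, 42, 48) = -5
E: max(-23, -5) = -5

-5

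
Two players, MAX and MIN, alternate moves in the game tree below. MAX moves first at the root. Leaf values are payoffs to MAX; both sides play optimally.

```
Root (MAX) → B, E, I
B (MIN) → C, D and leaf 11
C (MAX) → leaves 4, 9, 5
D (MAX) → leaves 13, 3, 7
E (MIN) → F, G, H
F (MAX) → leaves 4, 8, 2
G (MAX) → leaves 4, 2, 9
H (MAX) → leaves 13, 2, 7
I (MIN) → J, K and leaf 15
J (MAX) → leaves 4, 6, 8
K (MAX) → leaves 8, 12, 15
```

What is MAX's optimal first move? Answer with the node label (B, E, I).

B

C (MAX): max(4, 9, 5) = 9
D (MAX): max(13, 3, 7) = 13
B (MIN): min(9, 13, 11) = 9
F (MAX): max(4, 8, 2) = 8
G (MAX): max(4, 2, 9) = 9
H (MAX): max(13, 2, 7) = 13
E (MIN): min(8, 9, 13) = 8
J (MAX): max(4, 6, 8) = 8
K (MAX): max(8, 12, 15) = 15
I (MIN): min(8, 15, 15) = 8
Root (MAX): max(9, 8, 8) = 9
MAX picks the child with the highest value: B (value 9).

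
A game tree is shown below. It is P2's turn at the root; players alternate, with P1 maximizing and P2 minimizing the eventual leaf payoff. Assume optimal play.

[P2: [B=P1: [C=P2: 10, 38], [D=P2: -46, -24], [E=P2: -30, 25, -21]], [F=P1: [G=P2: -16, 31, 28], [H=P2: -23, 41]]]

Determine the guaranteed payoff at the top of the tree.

C (P2): min(10, 38) = 10
D (P2): min(-46, -24) = -46
E (P2): min(-30, 25, -21) = -30
B (P1): max(10, -46, -30) = 10
G (P2): min(-16, 31, 28) = -16
H (P2): min(-23, 41) = -23
F (P1): max(-16, -23) = -16
Root (P2): min(10, -16) = -16

-16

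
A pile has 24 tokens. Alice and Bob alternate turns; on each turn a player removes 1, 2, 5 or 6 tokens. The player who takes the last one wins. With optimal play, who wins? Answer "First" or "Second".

Mark each pile size as W (mover wins) or L (mover loses):
i:   0  1  2  3  4  5  6  7  8  9 10 11 12 13 14 15 16 17 18 19 20 21 22 23 24
     L  W  W  L  W  W  W  L  W  W  L  W  W  W  L  W  W  L  W  W  W  L  W  W  L
Position 24 is L, so the second player wins.

Second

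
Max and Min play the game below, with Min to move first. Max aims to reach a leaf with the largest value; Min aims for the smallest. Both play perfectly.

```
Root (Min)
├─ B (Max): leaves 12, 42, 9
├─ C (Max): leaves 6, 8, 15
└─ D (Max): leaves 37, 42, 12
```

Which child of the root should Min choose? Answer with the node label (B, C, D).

C

B (Max): max(12, 42, 9) = 42
C (Max): max(6, 8, 15) = 15
D (Max): max(37, 42, 12) = 42
Root (Min): min(42, 15, 42) = 15
Min picks the child with the lowest value: C (value 15).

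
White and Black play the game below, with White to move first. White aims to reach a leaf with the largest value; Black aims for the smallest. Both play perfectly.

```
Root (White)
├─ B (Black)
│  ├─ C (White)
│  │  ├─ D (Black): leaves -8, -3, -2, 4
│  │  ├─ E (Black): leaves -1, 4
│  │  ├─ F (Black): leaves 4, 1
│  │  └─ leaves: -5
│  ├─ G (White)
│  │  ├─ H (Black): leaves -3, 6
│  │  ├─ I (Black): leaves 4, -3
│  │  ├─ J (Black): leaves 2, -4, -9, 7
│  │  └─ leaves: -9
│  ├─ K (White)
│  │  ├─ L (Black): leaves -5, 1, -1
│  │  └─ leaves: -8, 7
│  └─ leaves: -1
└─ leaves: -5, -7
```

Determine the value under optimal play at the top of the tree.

D (Black): min(-8, -3, -2, 4) = -8
E (Black): min(-1, 4) = -1
F (Black): min(4, 1) = 1
C (White): max(-8, -1, 1, -5) = 1
H (Black): min(-3, 6) = -3
I (Black): min(4, -3) = -3
J (Black): min(2, -4, -9, 7) = -9
G (White): max(-3, -3, -9, -9) = -3
L (Black): min(-5, 1, -1) = -5
K (White): max(-5, -8, 7) = 7
B (Black): min(1, -3, 7, -1) = -3
Root (White): max(-3, -5, -7) = -3

-3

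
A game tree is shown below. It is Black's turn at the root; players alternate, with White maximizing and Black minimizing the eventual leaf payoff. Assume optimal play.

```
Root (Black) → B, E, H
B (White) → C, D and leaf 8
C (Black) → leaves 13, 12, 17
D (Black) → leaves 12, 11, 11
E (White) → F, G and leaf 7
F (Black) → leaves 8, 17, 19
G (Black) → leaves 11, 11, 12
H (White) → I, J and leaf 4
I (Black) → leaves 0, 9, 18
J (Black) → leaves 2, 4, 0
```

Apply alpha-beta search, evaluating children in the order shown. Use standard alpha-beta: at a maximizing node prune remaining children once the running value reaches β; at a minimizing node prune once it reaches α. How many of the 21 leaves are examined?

C [α=-∞,β=+∞]: v=12
D [α=12,β=+∞]: v=12 after child 1 ≤ α → α-cutoff, skip 2
B [α=-∞,β=+∞]: v=12
F [α=-∞,β=12]: v=8
G [α=8,β=12]: v=11
E [α=-∞,β=12]: v=11
I [α=-∞,β=11]: v=0
J [α=0,β=11]: v=0
H [α=-∞,β=11]: v=4
Root [α=-∞,β=+∞]: v=4
Leaves evaluated: 19 of 21.

19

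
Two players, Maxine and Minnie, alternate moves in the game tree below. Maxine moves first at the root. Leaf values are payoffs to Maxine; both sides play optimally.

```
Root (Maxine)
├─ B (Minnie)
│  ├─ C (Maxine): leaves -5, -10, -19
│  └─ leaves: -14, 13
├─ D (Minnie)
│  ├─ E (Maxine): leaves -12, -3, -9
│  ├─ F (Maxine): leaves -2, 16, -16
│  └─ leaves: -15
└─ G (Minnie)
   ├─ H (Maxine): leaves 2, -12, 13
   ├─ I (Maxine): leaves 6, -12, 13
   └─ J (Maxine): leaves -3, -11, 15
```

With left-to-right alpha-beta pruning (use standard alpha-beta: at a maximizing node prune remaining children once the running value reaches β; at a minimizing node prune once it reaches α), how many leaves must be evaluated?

19

C [α=-∞,β=+∞]: v=-5
B [α=-∞,β=+∞]: v=-14
E [α=-14,β=+∞]: v=-3
F [α=-14,β=-3]: v=-2 after child 1 ≥ β → β-cutoff, skip 2
D [α=-14,β=+∞]: v=-15
H [α=-14,β=+∞]: v=13
I [α=-14,β=13]: v=13
J [α=-14,β=13]: v=15
G [α=-14,β=+∞]: v=13
Root [α=-∞,β=+∞]: v=13
Leaves evaluated: 19 of 21.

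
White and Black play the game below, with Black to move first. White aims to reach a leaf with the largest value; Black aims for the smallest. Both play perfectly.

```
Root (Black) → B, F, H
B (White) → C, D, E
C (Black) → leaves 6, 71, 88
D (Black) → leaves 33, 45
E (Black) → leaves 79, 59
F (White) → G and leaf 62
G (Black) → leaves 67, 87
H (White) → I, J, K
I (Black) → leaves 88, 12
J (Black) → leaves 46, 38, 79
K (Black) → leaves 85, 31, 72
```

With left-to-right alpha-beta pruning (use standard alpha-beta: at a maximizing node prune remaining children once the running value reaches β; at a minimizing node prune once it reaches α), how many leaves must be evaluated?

C [α=-∞,β=+∞]: v=6
D [α=6,β=+∞]: v=33
E [α=33,β=+∞]: v=59
B [α=-∞,β=+∞]: v=59
G [α=-∞,β=59]: v=67
F [α=-∞,β=59]: v=67 after child 1 ≥ β → β-cutoff, skip 1
I [α=-∞,β=59]: v=12
J [α=12,β=59]: v=38
K [α=38,β=59]: v=31 after child 2 ≤ α → α-cutoff, skip 1
H [α=-∞,β=59]: v=38
Root [α=-∞,β=+∞]: v=38
Leaves evaluated: 16 of 18.

16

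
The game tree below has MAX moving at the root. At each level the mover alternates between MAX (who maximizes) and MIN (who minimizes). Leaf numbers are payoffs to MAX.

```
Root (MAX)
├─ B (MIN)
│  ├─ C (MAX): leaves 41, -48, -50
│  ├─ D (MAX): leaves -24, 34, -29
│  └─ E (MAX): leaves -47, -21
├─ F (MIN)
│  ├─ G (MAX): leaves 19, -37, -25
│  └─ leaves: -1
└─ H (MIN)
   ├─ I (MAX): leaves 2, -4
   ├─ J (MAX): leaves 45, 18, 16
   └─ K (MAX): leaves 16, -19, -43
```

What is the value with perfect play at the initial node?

C (MAX): max(41, -48, -50) = 41
D (MAX): max(-24, 34, -29) = 34
E (MAX): max(-47, -21) = -21
B (MIN): min(41, 34, -21) = -21
G (MAX): max(19, -37, -25) = 19
F (MIN): min(19, -1) = -1
I (MAX): max(2, -4) = 2
J (MAX): max(45, 18, 16) = 45
K (MAX): max(16, -19, -43) = 16
H (MIN): min(2, 45, 16) = 2
Root (MAX): max(-21, -1, 2) = 2

2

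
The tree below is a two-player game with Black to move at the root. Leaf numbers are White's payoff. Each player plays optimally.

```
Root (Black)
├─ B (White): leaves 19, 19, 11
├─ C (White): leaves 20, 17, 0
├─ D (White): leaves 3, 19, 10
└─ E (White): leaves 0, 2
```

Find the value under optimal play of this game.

B (White): max(19, 19, 11) = 19
C (White): max(20, 17, 0) = 20
D (White): max(3, 19, 10) = 19
E (White): max(0, 2) = 2
Root (Black): min(19, 20, 19, 2) = 2

2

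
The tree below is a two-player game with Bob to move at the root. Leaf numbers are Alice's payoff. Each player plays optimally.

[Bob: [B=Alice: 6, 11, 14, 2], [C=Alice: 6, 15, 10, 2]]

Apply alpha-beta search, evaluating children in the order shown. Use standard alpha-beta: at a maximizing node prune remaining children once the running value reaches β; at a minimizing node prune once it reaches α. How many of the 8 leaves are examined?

6

B [α=-∞,β=+∞]: v=14
C [α=-∞,β=14]: v=15 after child 2 ≥ β → β-cutoff, skip 2
Root [α=-∞,β=+∞]: v=14
Leaves evaluated: 6 of 8.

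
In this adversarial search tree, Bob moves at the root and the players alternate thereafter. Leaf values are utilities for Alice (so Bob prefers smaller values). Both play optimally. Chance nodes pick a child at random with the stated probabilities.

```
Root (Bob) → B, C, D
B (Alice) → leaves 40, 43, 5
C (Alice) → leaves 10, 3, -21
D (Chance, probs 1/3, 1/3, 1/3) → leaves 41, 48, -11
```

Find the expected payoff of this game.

10

B (Alice): max(40, 43, 5) = 43
C (Alice): max(10, 3, -21) = 10
D (Chance): 1/3·41 + 1/3·48 + 1/3·-11 = 26
Root (Bob): min(43, 10, 26) = 10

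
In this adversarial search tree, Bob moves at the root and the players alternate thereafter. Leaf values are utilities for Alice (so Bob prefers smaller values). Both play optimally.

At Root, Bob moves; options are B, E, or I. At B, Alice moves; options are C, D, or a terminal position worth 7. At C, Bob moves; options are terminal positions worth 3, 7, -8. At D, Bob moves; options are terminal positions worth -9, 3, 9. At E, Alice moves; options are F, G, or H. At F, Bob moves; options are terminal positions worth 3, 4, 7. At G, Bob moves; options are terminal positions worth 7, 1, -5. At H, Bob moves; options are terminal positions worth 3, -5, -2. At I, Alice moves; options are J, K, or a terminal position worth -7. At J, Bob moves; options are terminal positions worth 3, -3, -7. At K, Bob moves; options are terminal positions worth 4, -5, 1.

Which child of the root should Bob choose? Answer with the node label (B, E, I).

C (Bob): min(3, 7, -8) = -8
D (Bob): min(-9, 3, 9) = -9
B (Alice): max(-8, -9, 7) = 7
F (Bob): min(3, 4, 7) = 3
G (Bob): min(7, 1, -5) = -5
H (Bob): min(3, -5, -2) = -5
E (Alice): max(3, -5, -5) = 3
J (Bob): min(3, -3, -7) = -7
K (Bob): min(4, -5, 1) = -5
I (Alice): max(-7, -5, -7) = -5
Root (Bob): min(7, 3, -5) = -5
Bob picks the child with the lowest value: I (value -5).

I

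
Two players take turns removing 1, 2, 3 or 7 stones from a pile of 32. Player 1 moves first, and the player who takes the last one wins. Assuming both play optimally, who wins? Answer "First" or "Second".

W/L table (W = player to move can force a win):
i:   0  1  2  3  4  5  6  7  8  9 10 11 12 13 14 15 16 17 18 19 20 21 22 23 24 25 26 27 28 29 30 31 32
     L  W  W  W  L  W  W  W  L  W  W  W  L  W  W  W  L  W  W  W  L  W  W  W  L  W  W  W  L  W  W  W  L
Position 32 is L, so the second player wins.

Second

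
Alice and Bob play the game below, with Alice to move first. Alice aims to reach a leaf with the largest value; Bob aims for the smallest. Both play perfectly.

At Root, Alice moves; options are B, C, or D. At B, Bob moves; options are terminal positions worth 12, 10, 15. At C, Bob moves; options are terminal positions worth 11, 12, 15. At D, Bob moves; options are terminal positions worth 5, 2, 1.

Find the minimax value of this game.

B (Bob): min(12, 10, 15) = 10
C (Bob): min(11, 12, 15) = 11
D (Bob): min(5, 2, 1) = 1
Root (Alice): max(10, 11, 1) = 11

11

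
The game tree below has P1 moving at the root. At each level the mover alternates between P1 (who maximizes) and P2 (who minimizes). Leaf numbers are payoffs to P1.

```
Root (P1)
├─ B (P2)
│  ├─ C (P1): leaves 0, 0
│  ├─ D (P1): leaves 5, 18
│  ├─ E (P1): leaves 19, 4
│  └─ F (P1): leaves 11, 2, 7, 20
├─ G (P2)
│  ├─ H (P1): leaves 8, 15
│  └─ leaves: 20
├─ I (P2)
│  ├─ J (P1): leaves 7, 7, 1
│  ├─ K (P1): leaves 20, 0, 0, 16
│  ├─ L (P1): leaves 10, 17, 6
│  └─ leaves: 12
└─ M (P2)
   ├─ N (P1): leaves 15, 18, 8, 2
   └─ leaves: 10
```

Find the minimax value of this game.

C (P1): max(0, 0) = 0
D (P1): max(5, 18) = 18
E (P1): max(19, 4) = 19
F (P1): max(11, 2, 7, 20) = 20
B (P2): min(0, 18, 19, 20) = 0
H (P1): max(8, 15) = 15
G (P2): min(15, 20) = 15
J (P1): max(7, 7, 1) = 7
K (P1): max(20, 0, 0, 16) = 20
L (P1): max(10, 17, 6) = 17
I (P2): min(7, 20, 17, 12) = 7
N (P1): max(15, 18, 8, 2) = 18
M (P2): min(18, 10) = 10
Root (P1): max(0, 15, 7, 10) = 15

15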